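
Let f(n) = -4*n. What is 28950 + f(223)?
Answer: 28058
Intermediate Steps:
28950 + f(223) = 28950 - 4*223 = 28950 - 892 = 28058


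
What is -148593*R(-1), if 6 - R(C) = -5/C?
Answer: -148593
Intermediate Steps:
R(C) = 6 + 5/C (R(C) = 6 - (-5)/C = 6 + 5/C)
-148593*R(-1) = -148593*(6 + 5/(-1)) = -148593*(6 + 5*(-1)) = -148593*(6 - 5) = -148593*1 = -148593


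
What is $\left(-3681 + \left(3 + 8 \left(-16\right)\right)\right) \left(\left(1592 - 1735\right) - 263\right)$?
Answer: $1545236$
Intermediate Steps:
$\left(-3681 + \left(3 + 8 \left(-16\right)\right)\right) \left(\left(1592 - 1735\right) - 263\right) = \left(-3681 + \left(3 - 128\right)\right) \left(\left(1592 - 1735\right) - 263\right) = \left(-3681 - 125\right) \left(-143 - 263\right) = \left(-3806\right) \left(-406\right) = 1545236$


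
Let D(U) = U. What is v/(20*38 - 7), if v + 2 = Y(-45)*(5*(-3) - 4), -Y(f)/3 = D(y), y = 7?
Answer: 397/753 ≈ 0.52722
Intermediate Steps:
Y(f) = -21 (Y(f) = -3*7 = -21)
v = 397 (v = -2 - 21*(5*(-3) - 4) = -2 - 21*(-15 - 4) = -2 - 21*(-19) = -2 + 399 = 397)
v/(20*38 - 7) = 397/(20*38 - 7) = 397/(760 - 7) = 397/753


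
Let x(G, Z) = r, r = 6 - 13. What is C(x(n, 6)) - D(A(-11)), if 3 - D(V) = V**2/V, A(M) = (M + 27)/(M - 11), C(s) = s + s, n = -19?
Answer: -195/11 ≈ -17.727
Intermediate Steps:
r = -7
x(G, Z) = -7
C(s) = 2*s
A(M) = (27 + M)/(-11 + M)
D(V) = 3 - V (D(V) = 3 - V**2/V = 3 - V)
C(x(n, 6)) - D(A(-11)) = 2*(-7) - (3 - (27 - 11)/(-11 - 11)) = -14 - (3 - 16/(-22)) = -14 - (3 - (-1)*16/22) = -14 - (3 - 1*(-8/11)) = -14 - (3 + 8/11) = -14 - 1*41/11 = -14 - 41/11 = -195/11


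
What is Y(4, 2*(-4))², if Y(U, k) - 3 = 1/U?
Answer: 169/16 ≈ 10.563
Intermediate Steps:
Y(U, k) = 3 + 1/U
Y(4, 2*(-4))² = (3 + 1/4)² = (3 + ¼)² = (13/4)² = 169/16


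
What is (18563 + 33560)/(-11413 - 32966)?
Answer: -52123/44379 ≈ -1.1745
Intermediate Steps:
(18563 + 33560)/(-11413 - 32966) = 52123/(-44379) = 52123*(-1/44379) = -52123/44379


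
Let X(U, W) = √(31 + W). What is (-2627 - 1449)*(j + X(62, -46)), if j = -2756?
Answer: 11233456 - 4076*I*√15 ≈ 1.1233e+7 - 15786.0*I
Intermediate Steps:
(-2627 - 1449)*(j + X(62, -46)) = (-2627 - 1449)*(-2756 + √(31 - 46)) = -4076*(-2756 + √(-15)) = -4076*(-2756 + I*√15) = 11233456 - 4076*I*√15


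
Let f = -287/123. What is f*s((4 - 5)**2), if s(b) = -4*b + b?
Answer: 7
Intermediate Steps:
s(b) = -3*b
f = -7/3 (f = -287*1/123 = -7/3 ≈ -2.3333)
f*s((4 - 5)**2) = -(-7)*(4 - 5)**2 = -(-7)*(-1)**2 = -(-7) = -7/3*(-3) = 7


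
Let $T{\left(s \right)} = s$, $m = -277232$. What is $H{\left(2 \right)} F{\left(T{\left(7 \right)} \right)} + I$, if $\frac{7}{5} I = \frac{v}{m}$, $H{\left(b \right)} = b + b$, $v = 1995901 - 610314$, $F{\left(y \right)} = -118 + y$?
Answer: $- \frac{124080713}{277232} \approx -447.57$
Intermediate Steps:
$v = 1385587$
$H{\left(b \right)} = 2 b$
$I = - \frac{989705}{277232}$ ($I = \frac{5 \frac{1385587}{-277232}}{7} = \frac{5 \cdot 1385587 \left(- \frac{1}{277232}\right)}{7} = \frac{5}{7} \left(- \frac{1385587}{277232}\right) = - \frac{989705}{277232} \approx -3.57$)
$H{\left(2 \right)} F{\left(T{\left(7 \right)} \right)} + I = 2 \cdot 2 \left(-118 + 7\right) - \frac{989705}{277232} = 4 \left(-111\right) - \frac{989705}{277232} = -444 - \frac{989705}{277232} = - \frac{124080713}{277232}$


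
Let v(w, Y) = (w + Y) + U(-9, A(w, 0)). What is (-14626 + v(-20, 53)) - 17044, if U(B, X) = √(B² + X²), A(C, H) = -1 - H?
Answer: -31637 + √82 ≈ -31628.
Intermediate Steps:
v(w, Y) = Y + w + √82 (v(w, Y) = (w + Y) + √((-9)² + (-1 - 1*0)²) = (Y + w) + √(81 + (-1 + 0)²) = (Y + w) + √(81 + (-1)²) = (Y + w) + √(81 + 1) = (Y + w) + √82 = Y + w + √82)
(-14626 + v(-20, 53)) - 17044 = (-14626 + (53 - 20 + √82)) - 17044 = (-14626 + (33 + √82)) - 17044 = (-14593 + √82) - 17044 = -31637 + √82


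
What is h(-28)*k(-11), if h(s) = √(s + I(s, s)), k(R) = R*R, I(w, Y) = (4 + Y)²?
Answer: 242*√137 ≈ 2832.5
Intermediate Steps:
k(R) = R²
h(s) = √(s + (4 + s)²)
h(-28)*k(-11) = √(-28 + (4 - 28)²)*(-11)² = √(-28 + (-24)²)*121 = √(-28 + 576)*121 = √548*121 = (2*√137)*121 = 242*√137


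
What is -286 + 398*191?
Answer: 75732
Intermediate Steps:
-286 + 398*191 = -286 + 76018 = 75732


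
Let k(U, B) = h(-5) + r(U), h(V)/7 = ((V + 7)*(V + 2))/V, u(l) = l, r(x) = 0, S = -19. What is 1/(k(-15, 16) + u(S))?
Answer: -5/53 ≈ -0.094340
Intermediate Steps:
h(V) = 7*(2 + V)*(7 + V)/V (h(V) = 7*(((V + 7)*(V + 2))/V) = 7*(((7 + V)*(2 + V))/V) = 7*(((2 + V)*(7 + V))/V) = 7*((2 + V)*(7 + V)/V) = 7*(2 + V)*(7 + V)/V)
k(U, B) = 42/5 (k(U, B) = (63 + 7*(-5) + 98/(-5)) + 0 = (63 - 35 + 98*(-1/5)) + 0 = (63 - 35 - 98/5) + 0 = 42/5 + 0 = 42/5)
1/(k(-15, 16) + u(S)) = 1/(42/5 - 19) = 1/(-53/5) = -5/53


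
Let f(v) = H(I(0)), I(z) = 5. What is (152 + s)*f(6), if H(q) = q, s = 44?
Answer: 980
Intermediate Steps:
f(v) = 5
(152 + s)*f(6) = (152 + 44)*5 = 196*5 = 980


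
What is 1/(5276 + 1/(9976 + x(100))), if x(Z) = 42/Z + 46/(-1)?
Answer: 496521/2619644846 ≈ 0.00018954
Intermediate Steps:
x(Z) = -46 + 42/Z (x(Z) = 42/Z + 46*(-1) = 42/Z - 46 = -46 + 42/Z)
1/(5276 + 1/(9976 + x(100))) = 1/(5276 + 1/(9976 + (-46 + 42/100))) = 1/(5276 + 1/(9976 + (-46 + 42*(1/100)))) = 1/(5276 + 1/(9976 + (-46 + 21/50))) = 1/(5276 + 1/(9976 - 2279/50)) = 1/(5276 + 1/(496521/50)) = 1/(5276 + 50/496521) = 1/(2619644846/496521) = 496521/2619644846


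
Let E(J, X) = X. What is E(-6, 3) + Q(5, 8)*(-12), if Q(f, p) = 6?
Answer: -69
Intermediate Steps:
E(-6, 3) + Q(5, 8)*(-12) = 3 + 6*(-12) = 3 - 72 = -69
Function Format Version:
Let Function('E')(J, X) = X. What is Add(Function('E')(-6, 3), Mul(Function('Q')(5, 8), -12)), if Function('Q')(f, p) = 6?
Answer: -69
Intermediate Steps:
Add(Function('E')(-6, 3), Mul(Function('Q')(5, 8), -12)) = Add(3, Mul(6, -12)) = Add(3, -72) = -69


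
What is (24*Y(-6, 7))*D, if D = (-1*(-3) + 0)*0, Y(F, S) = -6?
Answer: 0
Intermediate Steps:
D = 0 (D = (3 + 0)*0 = 3*0 = 0)
(24*Y(-6, 7))*D = (24*(-6))*0 = -144*0 = 0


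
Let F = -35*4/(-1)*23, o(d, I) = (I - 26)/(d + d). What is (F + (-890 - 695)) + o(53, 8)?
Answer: 86646/53 ≈ 1634.8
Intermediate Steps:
o(d, I) = (-26 + I)/(2*d) (o(d, I) = (-26 + I)/((2*d)) = (-26 + I)*(1/(2*d)) = (-26 + I)/(2*d))
F = 3220 (F = -35*4*(-1)*23 = -(-140)*23 = -35*(-92) = 3220)
(F + (-890 - 695)) + o(53, 8) = (3220 + (-890 - 695)) + (1/2)*(-26 + 8)/53 = (3220 - 1585) + (1/2)*(1/53)*(-18) = 1635 - 9/53 = 86646/53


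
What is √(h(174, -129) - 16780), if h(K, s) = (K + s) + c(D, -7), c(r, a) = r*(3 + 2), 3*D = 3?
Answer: I*√16730 ≈ 129.34*I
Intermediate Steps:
D = 1 (D = (⅓)*3 = 1)
c(r, a) = 5*r (c(r, a) = r*5 = 5*r)
h(K, s) = 5 + K + s (h(K, s) = (K + s) + 5*1 = (K + s) + 5 = 5 + K + s)
√(h(174, -129) - 16780) = √((5 + 174 - 129) - 16780) = √(50 - 16780) = √(-16730) = I*√16730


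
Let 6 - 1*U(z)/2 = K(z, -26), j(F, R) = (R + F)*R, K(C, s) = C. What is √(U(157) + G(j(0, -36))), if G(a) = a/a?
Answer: I*√301 ≈ 17.349*I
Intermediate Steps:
j(F, R) = R*(F + R) (j(F, R) = (F + R)*R = R*(F + R))
G(a) = 1
U(z) = 12 - 2*z
√(U(157) + G(j(0, -36))) = √((12 - 2*157) + 1) = √((12 - 314) + 1) = √(-302 + 1) = √(-301) = I*√301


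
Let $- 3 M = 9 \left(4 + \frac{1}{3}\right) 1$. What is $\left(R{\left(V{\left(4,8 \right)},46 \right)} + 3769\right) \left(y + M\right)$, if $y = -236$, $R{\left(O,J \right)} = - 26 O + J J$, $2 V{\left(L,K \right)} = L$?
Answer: $-1452417$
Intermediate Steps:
$V{\left(L,K \right)} = \frac{L}{2}$
$R{\left(O,J \right)} = J^{2} - 26 O$ ($R{\left(O,J \right)} = - 26 O + J^{2} = J^{2} - 26 O$)
$M = -13$ ($M = - \frac{9 \left(4 + \frac{1}{3}\right) 1}{3} = - \frac{9 \cdot \frac{13}{3} \cdot 1}{3} = - \frac{9 \cdot \frac{13}{3}}{3} = \left(- \frac{1}{3}\right) 39 = -13$)
$\left(R{\left(V{\left(4,8 \right)},46 \right)} + 3769\right) \left(y + M\right) = \left(\left(46^{2} - 26 \cdot \frac{1}{2} \cdot 4\right) + 3769\right) \left(-236 - 13\right) = \left(\left(2116 - 52\right) + 3769\right) \left(-249\right) = \left(2064 + 3769\right) \left(-249\right) = 5833 \left(-249\right) = -1452417$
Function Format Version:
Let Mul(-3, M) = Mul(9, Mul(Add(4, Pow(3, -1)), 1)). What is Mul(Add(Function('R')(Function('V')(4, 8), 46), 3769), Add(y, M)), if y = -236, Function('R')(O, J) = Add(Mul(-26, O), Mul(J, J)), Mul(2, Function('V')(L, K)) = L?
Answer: -1452417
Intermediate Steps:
Function('V')(L, K) = Mul(Rational(1, 2), L)
Function('R')(O, J) = Add(Pow(J, 2), Mul(-26, O)) (Function('R')(O, J) = Add(Mul(-26, O), Pow(J, 2)) = Add(Pow(J, 2), Mul(-26, O)))
M = -13 (M = Mul(Rational(-1, 3), Mul(9, Mul(Add(4, Pow(3, -1)), 1))) = Mul(Rational(-1, 3), Mul(9, Mul(Add(4, Rational(1, 3)), 1))) = Mul(Rational(-1, 3), Mul(9, Mul(Rational(13, 3), 1))) = Mul(Rational(-1, 3), Mul(9, Rational(13, 3))) = Mul(Rational(-1, 3), 39) = -13)
Mul(Add(Function('R')(Function('V')(4, 8), 46), 3769), Add(y, M)) = Mul(Add(Add(Pow(46, 2), Mul(-26, Mul(Rational(1, 2), 4))), 3769), Add(-236, -13)) = Mul(Add(Add(2116, Mul(-26, 2)), 3769), -249) = Mul(Add(Add(2116, -52), 3769), -249) = Mul(Add(2064, 3769), -249) = Mul(5833, -249) = -1452417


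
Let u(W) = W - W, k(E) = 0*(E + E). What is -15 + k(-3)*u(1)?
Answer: -15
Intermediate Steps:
k(E) = 0 (k(E) = 0*(2*E) = 0)
u(W) = 0
-15 + k(-3)*u(1) = -15 + 0*0 = -15 + 0 = -15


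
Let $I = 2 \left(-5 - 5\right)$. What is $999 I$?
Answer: $-19980$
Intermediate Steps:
$I = -20$ ($I = 2 \left(-10\right) = -20$)
$999 I = 999 \left(-20\right) = -19980$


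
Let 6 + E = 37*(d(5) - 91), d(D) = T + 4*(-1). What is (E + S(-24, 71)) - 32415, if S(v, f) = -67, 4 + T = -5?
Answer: -36336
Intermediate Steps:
T = -9 (T = -4 - 5 = -9)
d(D) = -13 (d(D) = -9 + 4*(-1) = -9 - 4 = -13)
E = -3854 (E = -6 + 37*(-13 - 91) = -6 + 37*(-104) = -6 - 3848 = -3854)
(E + S(-24, 71)) - 32415 = (-3854 - 67) - 32415 = -3921 - 32415 = -36336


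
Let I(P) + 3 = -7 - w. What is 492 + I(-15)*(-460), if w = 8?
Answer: 8772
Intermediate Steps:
I(P) = -18 (I(P) = -3 + (-7 - 1*8) = -3 + (-7 - 8) = -3 - 15 = -18)
492 + I(-15)*(-460) = 492 - 18*(-460) = 492 + 8280 = 8772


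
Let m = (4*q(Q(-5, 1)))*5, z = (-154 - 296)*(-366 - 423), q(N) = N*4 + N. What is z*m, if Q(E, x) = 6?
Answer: 213030000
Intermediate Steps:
q(N) = 5*N (q(N) = 4*N + N = 5*N)
z = 355050 (z = -450*(-789) = 355050)
m = 600 (m = (4*(5*6))*5 = (4*30)*5 = 120*5 = 600)
z*m = 355050*600 = 213030000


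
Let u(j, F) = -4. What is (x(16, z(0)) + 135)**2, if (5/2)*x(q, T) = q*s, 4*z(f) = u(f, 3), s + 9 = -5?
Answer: 51529/25 ≈ 2061.2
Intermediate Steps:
s = -14 (s = -9 - 5 = -14)
z(f) = -1 (z(f) = (1/4)*(-4) = -1)
x(q, T) = -28*q/5 (x(q, T) = 2*(q*(-14))/5 = 2*(-14*q)/5 = -28*q/5)
(x(16, z(0)) + 135)**2 = (-28/5*16 + 135)**2 = (-448/5 + 135)**2 = (227/5)**2 = 51529/25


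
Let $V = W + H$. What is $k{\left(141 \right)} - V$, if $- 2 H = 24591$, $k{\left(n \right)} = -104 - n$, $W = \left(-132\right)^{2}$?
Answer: $- \frac{10747}{2} \approx -5373.5$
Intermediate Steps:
$W = 17424$
$H = - \frac{24591}{2}$ ($H = \left(- \frac{1}{2}\right) 24591 = - \frac{24591}{2} \approx -12296.0$)
$V = \frac{10257}{2}$ ($V = 17424 - \frac{24591}{2} = \frac{10257}{2} \approx 5128.5$)
$k{\left(141 \right)} - V = \left(-104 - 141\right) - \frac{10257}{2} = -245 - \frac{10257}{2} = - \frac{10747}{2}$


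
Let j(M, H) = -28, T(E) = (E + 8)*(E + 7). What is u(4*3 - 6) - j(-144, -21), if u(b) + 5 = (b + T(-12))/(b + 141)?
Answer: 3407/147 ≈ 23.177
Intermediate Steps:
T(E) = (7 + E)*(8 + E) (T(E) = (8 + E)*(7 + E) = (7 + E)*(8 + E))
u(b) = -5 + (20 + b)/(141 + b) (u(b) = -5 + (b + (56 + (-12)² + 15*(-12)))/(b + 141) = -5 + (b + (56 + 144 - 180))/(141 + b) = -5 + (b + 20)/(141 + b) = -5 + (20 + b)/(141 + b))
u(4*3 - 6) - j(-144, -21) = (-685 - 4*(4*3 - 6))/(141 + (4*3 - 6)) - 1*(-28) = (-685 - 4*(12 - 6))/(141 + (12 - 6)) + 28 = (-685 - 4*6)/(141 + 6) + 28 = (-685 - 24)/147 + 28 = (1/147)*(-709) + 28 = -709/147 + 28 = 3407/147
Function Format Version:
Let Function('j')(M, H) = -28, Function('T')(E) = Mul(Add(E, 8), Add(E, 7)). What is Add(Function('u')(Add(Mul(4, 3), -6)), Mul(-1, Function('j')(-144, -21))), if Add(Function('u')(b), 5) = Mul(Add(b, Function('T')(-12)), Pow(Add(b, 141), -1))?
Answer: Rational(3407, 147) ≈ 23.177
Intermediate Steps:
Function('T')(E) = Mul(Add(7, E), Add(8, E)) (Function('T')(E) = Mul(Add(8, E), Add(7, E)) = Mul(Add(7, E), Add(8, E)))
Function('u')(b) = Add(-5, Mul(Pow(Add(141, b), -1), Add(20, b))) (Function('u')(b) = Add(-5, Mul(Add(b, Add(56, Pow(-12, 2), Mul(15, -12))), Pow(Add(b, 141), -1))) = Add(-5, Mul(Add(b, Add(56, 144, -180)), Pow(Add(141, b), -1))) = Add(-5, Mul(Add(b, 20), Pow(Add(141, b), -1))) = Add(-5, Mul(Add(20, b), Pow(Add(141, b), -1))) = Add(-5, Mul(Pow(Add(141, b), -1), Add(20, b))))
Add(Function('u')(Add(Mul(4, 3), -6)), Mul(-1, Function('j')(-144, -21))) = Add(Mul(Pow(Add(141, Add(Mul(4, 3), -6)), -1), Add(-685, Mul(-4, Add(Mul(4, 3), -6)))), Mul(-1, -28)) = Add(Mul(Pow(Add(141, Add(12, -6)), -1), Add(-685, Mul(-4, Add(12, -6)))), 28) = Add(Mul(Pow(Add(141, 6), -1), Add(-685, Mul(-4, 6))), 28) = Add(Mul(Pow(147, -1), Add(-685, -24)), 28) = Add(Mul(Rational(1, 147), -709), 28) = Add(Rational(-709, 147), 28) = Rational(3407, 147)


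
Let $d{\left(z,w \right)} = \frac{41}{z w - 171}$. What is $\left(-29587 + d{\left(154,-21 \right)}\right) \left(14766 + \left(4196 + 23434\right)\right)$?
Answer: $- \frac{1423711042432}{1135} \approx -1.2544 \cdot 10^{9}$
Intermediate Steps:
$d{\left(z,w \right)} = \frac{41}{-171 + w z}$ ($d{\left(z,w \right)} = \frac{41}{w z - 171} = \frac{41}{-171 + w z}$)
$\left(-29587 + d{\left(154,-21 \right)}\right) \left(14766 + \left(4196 + 23434\right)\right) = \left(-29587 + \frac{41}{-171 - 3234}\right) \left(14766 + \left(4196 + 23434\right)\right) = \left(-29587 + \frac{41}{-171 - 3234}\right) \left(14766 + 27630\right) = \left(-29587 + \frac{41}{-3405}\right) 42396 = \left(-29587 + 41 \left(- \frac{1}{3405}\right)\right) 42396 = \left(-29587 - \frac{41}{3405}\right) 42396 = \left(- \frac{100743776}{3405}\right) 42396 = - \frac{1423711042432}{1135}$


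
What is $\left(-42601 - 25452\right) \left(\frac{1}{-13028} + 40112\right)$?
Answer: $- \frac{35563077874155}{13028} \approx -2.7297 \cdot 10^{9}$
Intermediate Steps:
$\left(-42601 - 25452\right) \left(\frac{1}{-13028} + 40112\right) = - 68053 \left(- \frac{1}{13028} + 40112\right) = \left(-68053\right) \frac{522579135}{13028} = - \frac{35563077874155}{13028}$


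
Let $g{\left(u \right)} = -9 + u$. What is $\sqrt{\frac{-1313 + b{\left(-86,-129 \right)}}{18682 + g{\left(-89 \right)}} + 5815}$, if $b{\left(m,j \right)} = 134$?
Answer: $\frac{\sqrt{502068972526}}{9292} \approx 76.256$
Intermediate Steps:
$\sqrt{\frac{-1313 + b{\left(-86,-129 \right)}}{18682 + g{\left(-89 \right)}} + 5815} = \sqrt{\frac{-1313 + 134}{18682 - 98} + 5815} = \sqrt{- \frac{1179}{18682 - 98} + 5815} = \sqrt{- \frac{1179}{18584} + 5815} = \sqrt{\frac{108064781}{18584}} = \frac{\sqrt{502068972526}}{9292}$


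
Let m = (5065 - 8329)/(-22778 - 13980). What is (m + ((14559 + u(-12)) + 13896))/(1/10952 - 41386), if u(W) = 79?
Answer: -5743535653136/8330455817509 ≈ -0.68946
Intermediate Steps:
m = 1632/18379 (m = -3264/(-36758) = -3264*(-1/36758) = 1632/18379 ≈ 0.088797)
(m + ((14559 + u(-12)) + 13896))/(1/10952 - 41386) = (1632/18379 + ((14559 + 79) + 13896))/(1/10952 - 41386) = (1632/18379 + (14638 + 13896))/(1/10952 - 41386) = (1632/18379 + 28534)/(-453259471/10952) = (524428018/18379)*(-10952/453259471) = -5743535653136/8330455817509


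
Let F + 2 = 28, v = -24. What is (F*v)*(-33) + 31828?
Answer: 52420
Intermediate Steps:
F = 26 (F = -2 + 28 = 26)
(F*v)*(-33) + 31828 = (26*(-24))*(-33) + 31828 = -624*(-33) + 31828 = 20592 + 31828 = 52420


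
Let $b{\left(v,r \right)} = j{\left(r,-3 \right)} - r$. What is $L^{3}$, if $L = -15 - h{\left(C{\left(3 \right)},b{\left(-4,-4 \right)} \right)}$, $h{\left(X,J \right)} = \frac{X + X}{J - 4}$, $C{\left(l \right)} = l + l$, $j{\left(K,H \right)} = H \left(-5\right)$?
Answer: $- \frac{493039}{125} \approx -3944.3$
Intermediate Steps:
$j{\left(K,H \right)} = - 5 H$
$b{\left(v,r \right)} = 15 - r$ ($b{\left(v,r \right)} = \left(-5\right) \left(-3\right) - r = 15 - r$)
$C{\left(l \right)} = 2 l$
$h{\left(X,J \right)} = \frac{2 X}{-4 + J}$
$L = - \frac{79}{5}$ ($L = -15 - \frac{2 \cdot 2 \cdot 3}{-4 + \left(15 - -4\right)} = -15 - 2 \cdot 6 \frac{1}{-4 + \left(15 + 4\right)} = -15 - 2 \cdot 6 \frac{1}{-4 + 19} = -15 - 2 \cdot 6 \cdot \frac{1}{15} = -15 - \frac{4}{5} = - \frac{79}{5} \approx -15.8$)
$L^{3} = \left(- \frac{79}{5}\right)^{3} = - \frac{493039}{125}$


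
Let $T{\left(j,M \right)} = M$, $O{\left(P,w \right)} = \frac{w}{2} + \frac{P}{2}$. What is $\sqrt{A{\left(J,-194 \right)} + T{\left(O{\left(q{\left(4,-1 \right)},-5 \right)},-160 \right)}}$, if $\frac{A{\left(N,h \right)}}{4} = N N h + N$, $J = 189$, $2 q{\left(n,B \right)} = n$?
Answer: $10 i \sqrt{277189} \approx 5264.9 i$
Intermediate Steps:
$q{\left(n,B \right)} = \frac{n}{2}$
$O{\left(P,w \right)} = \frac{P}{2} + \frac{w}{2}$ ($O{\left(P,w \right)} = w \frac{1}{2} + P \frac{1}{2} = \frac{w}{2} + \frac{P}{2} = \frac{P}{2} + \frac{w}{2}$)
$A{\left(N,h \right)} = 4 N + 4 h N^{2}$ ($A{\left(N,h \right)} = 4 \left(N N h + N\right) = 4 \left(N^{2} h + N\right) = 4 \left(h N^{2} + N\right) = 4 \left(N + h N^{2}\right) = 4 N + 4 h N^{2}$)
$\sqrt{A{\left(J,-194 \right)} + T{\left(O{\left(q{\left(4,-1 \right)},-5 \right)},-160 \right)}} = \sqrt{4 \cdot 189 \left(1 + 189 \left(-194\right)\right) - 160} = \sqrt{4 \cdot 189 \left(1 - 36666\right) - 160} = \sqrt{4 \cdot 189 \left(-36665\right) - 160} = \sqrt{-27718740 - 160} = \sqrt{-27718900} = 10 i \sqrt{277189}$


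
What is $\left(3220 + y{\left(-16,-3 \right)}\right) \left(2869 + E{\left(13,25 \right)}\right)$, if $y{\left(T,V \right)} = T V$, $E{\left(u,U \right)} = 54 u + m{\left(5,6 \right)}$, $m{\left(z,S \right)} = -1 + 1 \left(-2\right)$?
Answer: $11660224$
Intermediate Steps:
$m{\left(z,S \right)} = -3$ ($m{\left(z,S \right)} = -1 - 2 = -3$)
$E{\left(u,U \right)} = -3 + 54 u$ ($E{\left(u,U \right)} = 54 u - 3 = -3 + 54 u$)
$\left(3220 + y{\left(-16,-3 \right)}\right) \left(2869 + E{\left(13,25 \right)}\right) = \left(3220 - -48\right) \left(2869 + \left(-3 + 54 \cdot 13\right)\right) = \left(3220 + 48\right) \left(2869 + \left(-3 + 702\right)\right) = 3268 \left(2869 + 699\right) = 3268 \cdot 3568 = 11660224$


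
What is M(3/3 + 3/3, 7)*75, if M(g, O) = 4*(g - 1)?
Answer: 300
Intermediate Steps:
M(g, O) = -4 + 4*g (M(g, O) = 4*(-1 + g) = -4 + 4*g)
M(3/3 + 3/3, 7)*75 = (-4 + 4*(3/3 + 3/3))*75 = (-4 + 4*(3*(1/3) + 3*(1/3)))*75 = (-4 + 4*(1 + 1))*75 = (-4 + 4*2)*75 = (-4 + 8)*75 = 4*75 = 300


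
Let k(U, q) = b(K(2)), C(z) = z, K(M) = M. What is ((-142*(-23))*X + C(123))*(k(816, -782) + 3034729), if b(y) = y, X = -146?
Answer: -1446695719203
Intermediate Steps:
k(U, q) = 2
((-142*(-23))*X + C(123))*(k(816, -782) + 3034729) = (-142*(-23)*(-146) + 123)*(2 + 3034729) = (3266*(-146) + 123)*3034731 = (-476836 + 123)*3034731 = -476713*3034731 = -1446695719203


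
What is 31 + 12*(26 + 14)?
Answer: 511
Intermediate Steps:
31 + 12*(26 + 14) = 31 + 12*40 = 31 + 480 = 511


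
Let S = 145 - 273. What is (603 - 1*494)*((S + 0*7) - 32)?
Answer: -17440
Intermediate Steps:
S = -128
(603 - 1*494)*((S + 0*7) - 32) = (603 - 1*494)*((-128 + 0*7) - 32) = (603 - 494)*((-128 + 0) - 32) = 109*(-128 - 32) = 109*(-160) = -17440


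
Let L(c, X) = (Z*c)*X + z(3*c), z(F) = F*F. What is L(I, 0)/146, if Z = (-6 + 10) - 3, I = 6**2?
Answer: 5832/73 ≈ 79.890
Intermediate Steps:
z(F) = F**2
I = 36
Z = 1 (Z = 4 - 3 = 1)
L(c, X) = 9*c**2 + X*c (L(c, X) = (1*c)*X + (3*c)**2 = c*X + 9*c**2 = X*c + 9*c**2 = 9*c**2 + X*c)
L(I, 0)/146 = (36*(0 + 9*36))/146 = (36*(0 + 324))*(1/146) = (36*324)*(1/146) = 11664*(1/146) = 5832/73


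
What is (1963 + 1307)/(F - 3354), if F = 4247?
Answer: 3270/893 ≈ 3.6618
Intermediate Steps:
(1963 + 1307)/(F - 3354) = (1963 + 1307)/(4247 - 3354) = 3270/893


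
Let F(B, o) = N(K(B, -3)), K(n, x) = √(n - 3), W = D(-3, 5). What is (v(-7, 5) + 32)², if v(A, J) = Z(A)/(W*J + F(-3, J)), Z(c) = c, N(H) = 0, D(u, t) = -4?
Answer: 418609/400 ≈ 1046.5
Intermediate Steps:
W = -4
K(n, x) = √(-3 + n)
F(B, o) = 0
v(A, J) = -A/(4*J) (v(A, J) = A/(-4*J + 0) = A/((-4*J)) = A*(-1/(4*J)) = -A/(4*J))
(v(-7, 5) + 32)² = (-¼*(-7)/5 + 32)² = (-¼*(-7)*⅕ + 32)² = (7/20 + 32)² = (647/20)² = 418609/400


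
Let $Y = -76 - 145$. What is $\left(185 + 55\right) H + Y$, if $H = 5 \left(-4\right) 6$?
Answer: $-29021$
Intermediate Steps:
$H = -120$ ($H = \left(-20\right) 6 = -120$)
$Y = -221$
$\left(185 + 55\right) H + Y = \left(185 + 55\right) \left(-120\right) - 221 = 240 \left(-120\right) - 221 = -28800 - 221 = -29021$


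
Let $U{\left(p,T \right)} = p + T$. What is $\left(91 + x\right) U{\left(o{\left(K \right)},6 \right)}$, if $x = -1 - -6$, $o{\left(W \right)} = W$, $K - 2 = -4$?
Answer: $384$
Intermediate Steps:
$K = -2$ ($K = 2 - 4 = -2$)
$x = 5$ ($x = -1 + 6 = 5$)
$U{\left(p,T \right)} = T + p$
$\left(91 + x\right) U{\left(o{\left(K \right)},6 \right)} = \left(91 + 5\right) \left(6 - 2\right) = 96 \cdot 4 = 384$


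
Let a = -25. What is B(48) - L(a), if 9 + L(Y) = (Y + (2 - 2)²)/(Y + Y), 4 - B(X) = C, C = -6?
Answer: 37/2 ≈ 18.500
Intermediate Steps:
B(X) = 10 (B(X) = 4 - 1*(-6) = 4 + 6 = 10)
L(Y) = -17/2 (L(Y) = -9 + (Y + (2 - 2)²)/(Y + Y) = -9 + (Y + 0²)/((2*Y)) = -9 + (Y + 0)*(1/(2*Y)) = -9 + Y*(1/(2*Y)) = -9 + ½ = -17/2)
B(48) - L(a) = 10 - 1*(-17/2) = 10 + 17/2 = 37/2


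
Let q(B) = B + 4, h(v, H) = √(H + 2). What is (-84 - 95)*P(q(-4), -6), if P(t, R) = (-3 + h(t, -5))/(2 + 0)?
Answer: 537/2 - 179*I*√3/2 ≈ 268.5 - 155.02*I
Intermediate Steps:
h(v, H) = √(2 + H)
q(B) = 4 + B
P(t, R) = -3/2 + I*√3/2 (P(t, R) = (-3 + √(2 - 5))/(2 + 0) = (-3 + √(-3))/2 = (-3 + I*√3)*(½) = -3/2 + I*√3/2)
(-84 - 95)*P(q(-4), -6) = (-84 - 95)*(-3/2 + I*√3/2) = -179*(-3/2 + I*√3/2) = 537/2 - 179*I*√3/2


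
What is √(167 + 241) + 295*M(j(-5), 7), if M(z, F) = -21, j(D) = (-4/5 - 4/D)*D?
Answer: -6195 + 2*√102 ≈ -6174.8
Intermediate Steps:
j(D) = D*(-⅘ - 4/D) (j(D) = (-4*⅕ - 4/D)*D = (-⅘ - 4/D)*D = D*(-⅘ - 4/D))
√(167 + 241) + 295*M(j(-5), 7) = √(167 + 241) + 295*(-21) = √408 - 6195 = 2*√102 - 6195 = -6195 + 2*√102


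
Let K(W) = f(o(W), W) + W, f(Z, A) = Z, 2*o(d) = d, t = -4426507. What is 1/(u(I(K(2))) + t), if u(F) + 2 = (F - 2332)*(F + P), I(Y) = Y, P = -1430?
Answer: -1/1103026 ≈ -9.0660e-7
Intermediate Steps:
o(d) = d/2
K(W) = 3*W/2 (K(W) = W/2 + W = 3*W/2)
u(F) = -2 + (-2332 + F)*(-1430 + F) (u(F) = -2 + (F - 2332)*(F - 1430) = -2 + (-2332 + F)*(-1430 + F))
1/(u(I(K(2))) + t) = 1/((3334758 + ((3/2)*2)² - 5643*2) - 4426507) = 1/((3334758 + 3² - 3762*3) - 4426507) = 1/((3334758 + 9 - 11286) - 4426507) = 1/(3323481 - 4426507) = 1/(-1103026) = -1/1103026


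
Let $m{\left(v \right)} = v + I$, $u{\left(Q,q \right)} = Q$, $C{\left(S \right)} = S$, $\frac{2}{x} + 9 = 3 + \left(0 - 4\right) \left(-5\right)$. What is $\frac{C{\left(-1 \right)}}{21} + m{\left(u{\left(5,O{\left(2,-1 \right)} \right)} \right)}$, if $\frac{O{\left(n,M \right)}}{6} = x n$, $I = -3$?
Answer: $\frac{41}{21} \approx 1.9524$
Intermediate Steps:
$x = \frac{1}{7}$ ($x = \frac{2}{-9 + \left(3 + \left(0 - 4\right) \left(-5\right)\right)} = \frac{2}{-9 + \left(3 - -20\right)} = \frac{2}{-9 + \left(3 + 20\right)} = \frac{2}{-9 + 23} = \frac{2}{14} = 2 \cdot \frac{1}{14} = \frac{1}{7} \approx 0.14286$)
$O{\left(n,M \right)} = \frac{6 n}{7}$ ($O{\left(n,M \right)} = 6 \frac{n}{7} = \frac{6 n}{7}$)
$m{\left(v \right)} = -3 + v$ ($m{\left(v \right)} = v - 3 = -3 + v$)
$\frac{C{\left(-1 \right)}}{21} + m{\left(u{\left(5,O{\left(2,-1 \right)} \right)} \right)} = - \frac{1}{21} + \left(-3 + 5\right) = \left(-1\right) \frac{1}{21} + 2 = - \frac{1}{21} + 2 = \frac{41}{21}$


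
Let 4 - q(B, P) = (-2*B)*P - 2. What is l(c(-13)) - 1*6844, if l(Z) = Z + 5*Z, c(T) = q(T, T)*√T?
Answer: -6844 + 2064*I*√13 ≈ -6844.0 + 7441.9*I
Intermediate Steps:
q(B, P) = 6 + 2*B*P (q(B, P) = 4 - ((-2*B)*P - 2) = 4 - (-2*B*P - 2) = 4 - (-2 - 2*B*P) = 4 + (2 + 2*B*P) = 6 + 2*B*P)
c(T) = √T*(6 + 2*T²) (c(T) = (6 + 2*T*T)*√T = (6 + 2*T²)*√T = √T*(6 + 2*T²))
l(Z) = 6*Z
l(c(-13)) - 1*6844 = 6*(2*√(-13)*(3 + (-13)²)) - 1*6844 = 6*(2*(I*√13)*(3 + 169)) - 6844 = 6*(2*(I*√13)*172) - 6844 = 6*(344*I*√13) - 6844 = 2064*I*√13 - 6844 = -6844 + 2064*I*√13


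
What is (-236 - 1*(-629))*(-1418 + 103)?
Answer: -516795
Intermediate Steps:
(-236 - 1*(-629))*(-1418 + 103) = (-236 + 629)*(-1315) = 393*(-1315) = -516795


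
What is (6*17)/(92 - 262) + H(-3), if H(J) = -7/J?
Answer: 26/15 ≈ 1.7333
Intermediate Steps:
(6*17)/(92 - 262) + H(-3) = (6*17)/(92 - 262) - 7/(-3) = 102/(-170) - 7*(-⅓) = -1/170*102 + 7/3 = -⅗ + 7/3 = 26/15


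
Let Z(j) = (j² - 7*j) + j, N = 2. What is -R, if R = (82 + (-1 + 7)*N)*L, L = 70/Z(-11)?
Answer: -6580/187 ≈ -35.187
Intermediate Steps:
Z(j) = j² - 6*j
L = 70/187 (L = 70/((-11*(-6 - 11))) = 70/((-11*(-17))) = 70/187 ≈ 0.37433)
R = 6580/187 (R = (82 + (-1 + 7)*2)*(70/187) = (82 + 6*2)*(70/187) = (82 + 12)*(70/187) = 94*(70/187) = 6580/187 ≈ 35.187)
-R = -1*6580/187 = -6580/187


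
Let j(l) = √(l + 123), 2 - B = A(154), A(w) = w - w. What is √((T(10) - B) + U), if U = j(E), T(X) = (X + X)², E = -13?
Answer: √(398 + √110) ≈ 20.211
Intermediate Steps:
A(w) = 0
T(X) = 4*X² (T(X) = (2*X)² = 4*X²)
B = 2 (B = 2 - 1*0 = 2 + 0 = 2)
j(l) = √(123 + l)
U = √110 (U = √(123 - 13) = √110 ≈ 10.488)
√((T(10) - B) + U) = √((4*10² - 1*2) + √110) = √((4*100 - 2) + √110) = √((400 - 2) + √110) = √(398 + √110)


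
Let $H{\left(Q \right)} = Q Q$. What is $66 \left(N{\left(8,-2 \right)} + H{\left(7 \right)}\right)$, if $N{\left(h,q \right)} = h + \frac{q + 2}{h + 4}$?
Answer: $3762$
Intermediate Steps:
$N{\left(h,q \right)} = h + \frac{2 + q}{4 + h}$
$H{\left(Q \right)} = Q^{2}$
$66 \left(N{\left(8,-2 \right)} + H{\left(7 \right)}\right) = 66 \left(\frac{2 - 2 + 8^{2} + 4 \cdot 8}{4 + 8} + 7^{2}\right) = 66 \left(\frac{2 - 2 + 64 + 32}{12} + 49\right) = 66 \left(\frac{1}{12} \cdot 96 + 49\right) = 66 \left(8 + 49\right) = 66 \cdot 57 = 3762$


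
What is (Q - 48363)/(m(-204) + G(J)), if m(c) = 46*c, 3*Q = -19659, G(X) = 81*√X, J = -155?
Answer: 171777248/29692137 + 494244*I*√155/9897379 ≈ 5.7853 + 0.62171*I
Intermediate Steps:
Q = -6553 (Q = (⅓)*(-19659) = -6553)
(Q - 48363)/(m(-204) + G(J)) = (-6553 - 48363)/(46*(-204) + 81*√(-155)) = -54916/(-9384 + 81*(I*√155)) = -54916/(-9384 + 81*I*√155)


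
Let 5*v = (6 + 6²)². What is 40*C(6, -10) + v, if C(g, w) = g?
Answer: 2964/5 ≈ 592.80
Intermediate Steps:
v = 1764/5 (v = (6 + 6²)²/5 = (6 + 36)²/5 = (⅕)*42² = (⅕)*1764 = 1764/5 ≈ 352.80)
40*C(6, -10) + v = 40*6 + 1764/5 = 240 + 1764/5 = 2964/5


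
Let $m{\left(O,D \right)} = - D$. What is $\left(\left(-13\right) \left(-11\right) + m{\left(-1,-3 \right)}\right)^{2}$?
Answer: $21316$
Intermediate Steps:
$\left(\left(-13\right) \left(-11\right) + m{\left(-1,-3 \right)}\right)^{2} = \left(\left(-13\right) \left(-11\right) - -3\right)^{2} = \left(143 + 3\right)^{2} = 146^{2} = 21316$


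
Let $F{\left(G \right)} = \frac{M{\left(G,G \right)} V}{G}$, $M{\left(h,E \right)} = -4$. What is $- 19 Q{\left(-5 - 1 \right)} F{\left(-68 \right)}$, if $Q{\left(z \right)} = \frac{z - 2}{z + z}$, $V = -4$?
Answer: $\frac{152}{51} \approx 2.9804$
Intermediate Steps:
$F{\left(G \right)} = \frac{16}{G}$ ($F{\left(G \right)} = \frac{\left(-4\right) \left(-4\right)}{G} = \frac{16}{G}$)
$Q{\left(z \right)} = \frac{-2 + z}{2 z}$
$- 19 Q{\left(-5 - 1 \right)} F{\left(-68 \right)} = - 19 \frac{-2 - 6}{2 \left(-5 - 1\right)} \frac{16}{-68} = - 19 \frac{-2 - 6}{2 \left(-6\right)} 16 \left(- \frac{1}{68}\right) = - 19 \cdot \frac{1}{2} \left(- \frac{1}{6}\right) \left(-8\right) \left(- \frac{4}{17}\right) = \left(-19\right) \frac{2}{3} \left(- \frac{4}{17}\right) = \left(- \frac{38}{3}\right) \left(- \frac{4}{17}\right) = \frac{152}{51}$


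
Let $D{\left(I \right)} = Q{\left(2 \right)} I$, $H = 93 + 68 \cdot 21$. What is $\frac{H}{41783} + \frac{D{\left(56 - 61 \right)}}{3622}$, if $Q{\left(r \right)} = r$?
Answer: $\frac{2545616}{75669013} \approx 0.033641$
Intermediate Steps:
$H = 1521$ ($H = 93 + 1428 = 1521$)
$D{\left(I \right)} = 2 I$
$\frac{H}{41783} + \frac{D{\left(56 - 61 \right)}}{3622} = \frac{1521}{41783} + \frac{2 \left(56 - 61\right)}{3622} = 1521 \cdot \frac{1}{41783} + 2 \left(-5\right) \frac{1}{3622} = \frac{1521}{41783} - \frac{5}{1811} = \frac{2545616}{75669013}$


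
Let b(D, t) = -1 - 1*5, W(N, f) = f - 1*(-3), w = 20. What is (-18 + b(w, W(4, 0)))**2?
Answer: 576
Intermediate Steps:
W(N, f) = 3 + f (W(N, f) = f + 3 = 3 + f)
b(D, t) = -6 (b(D, t) = -1 - 5 = -6)
(-18 + b(w, W(4, 0)))**2 = (-18 - 6)**2 = (-24)**2 = 576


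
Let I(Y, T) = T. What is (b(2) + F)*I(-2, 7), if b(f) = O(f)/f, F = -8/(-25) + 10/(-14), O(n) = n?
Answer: 106/25 ≈ 4.2400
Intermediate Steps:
F = -69/175 (F = -8*(-1/25) + 10*(-1/14) = 8/25 - 5/7 = -69/175 ≈ -0.39429)
b(f) = 1 (b(f) = f/f = 1)
(b(2) + F)*I(-2, 7) = (1 - 69/175)*7 = (106/175)*7 = 106/25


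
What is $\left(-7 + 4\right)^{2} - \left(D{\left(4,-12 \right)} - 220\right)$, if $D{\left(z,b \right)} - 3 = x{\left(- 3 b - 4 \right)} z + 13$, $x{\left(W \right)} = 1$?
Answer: $209$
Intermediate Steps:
$D{\left(z,b \right)} = 16 + z$ ($D{\left(z,b \right)} = 3 + \left(1 z + 13\right) = 3 + \left(z + 13\right) = 3 + \left(13 + z\right) = 16 + z$)
$\left(-7 + 4\right)^{2} - \left(D{\left(4,-12 \right)} - 220\right) = \left(-7 + 4\right)^{2} - \left(\left(16 + 4\right) - 220\right) = \left(-3\right)^{2} - \left(20 - 220\right) = 9 - -200 = 9 + 200 = 209$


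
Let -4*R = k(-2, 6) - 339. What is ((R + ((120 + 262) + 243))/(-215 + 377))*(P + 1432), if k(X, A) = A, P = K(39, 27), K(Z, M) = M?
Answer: 4133347/648 ≈ 6378.6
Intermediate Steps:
P = 27
R = 333/4 (R = -(6 - 339)/4 = -¼*(-333) = 333/4 ≈ 83.250)
((R + ((120 + 262) + 243))/(-215 + 377))*(P + 1432) = ((333/4 + ((120 + 262) + 243))/(-215 + 377))*(27 + 1432) = ((333/4 + (382 + 243))/162)*1459 = ((333/4 + 625)*(1/162))*1459 = ((2833/4)*(1/162))*1459 = (2833/648)*1459 = 4133347/648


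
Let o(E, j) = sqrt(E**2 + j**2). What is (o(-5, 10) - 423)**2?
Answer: 179054 - 4230*sqrt(5) ≈ 1.6960e+5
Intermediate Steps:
(o(-5, 10) - 423)**2 = (sqrt((-5)**2 + 10**2) - 423)**2 = (sqrt(25 + 100) - 423)**2 = (sqrt(125) - 423)**2 = (5*sqrt(5) - 423)**2 = (-423 + 5*sqrt(5))**2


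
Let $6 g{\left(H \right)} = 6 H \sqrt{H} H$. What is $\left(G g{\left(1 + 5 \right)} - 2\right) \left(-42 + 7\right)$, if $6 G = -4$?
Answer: $70 + 840 \sqrt{6} \approx 2127.6$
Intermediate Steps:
$g{\left(H \right)} = H^{\frac{5}{2}}$ ($g{\left(H \right)} = \frac{6 H \sqrt{H} H}{6} = \frac{6 H^{\frac{3}{2}} H}{6} = \frac{6 H^{\frac{5}{2}}}{6} = H^{\frac{5}{2}}$)
$G = - \frac{2}{3}$ ($G = \frac{1}{6} \left(-4\right) = - \frac{2}{3} \approx -0.66667$)
$\left(G g{\left(1 + 5 \right)} - 2\right) \left(-42 + 7\right) = \left(- \frac{2 \left(1 + 5\right)^{\frac{5}{2}}}{3} - 2\right) \left(-42 + 7\right) = \left(- \frac{2 \cdot 6^{\frac{5}{2}}}{3} - 2\right) \left(-35\right) = \left(- \frac{2 \cdot 36 \sqrt{6}}{3} - 2\right) \left(-35\right) = \left(- 24 \sqrt{6} - 2\right) \left(-35\right) = \left(-2 - 24 \sqrt{6}\right) \left(-35\right) = 70 + 840 \sqrt{6}$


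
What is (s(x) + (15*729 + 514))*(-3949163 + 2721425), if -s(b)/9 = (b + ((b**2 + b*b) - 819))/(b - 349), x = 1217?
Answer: 5133618246894/217 ≈ 2.3657e+10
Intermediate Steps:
s(b) = -9*(-819 + b + 2*b**2)/(-349 + b) (s(b) = -9*(b + ((b**2 + b*b) - 819))/(b - 349) = -9*(b + ((b**2 + b**2) - 819))/(-349 + b) = -9*(b + (2*b**2 - 819))/(-349 + b) = -9*(b + (-819 + 2*b**2))/(-349 + b) = -9*(-819 + b + 2*b**2)/(-349 + b))
(s(x) + (15*729 + 514))*(-3949163 + 2721425) = (9*(819 - 1*1217 - 2*1217**2)/(-349 + 1217) + (15*729 + 514))*(-3949163 + 2721425) = (9*(819 - 1217 - 2*1481089)/868 + (10935 + 514))*(-1227738) = (9*(1/868)*(819 - 1217 - 2962178) + 11449)*(-1227738) = (9*(1/868)*(-2962576) + 11449)*(-1227738) = (-6665796/217 + 11449)*(-1227738) = -4181363/217*(-1227738) = 5133618246894/217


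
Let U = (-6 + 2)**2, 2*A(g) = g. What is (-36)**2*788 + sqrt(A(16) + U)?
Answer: 1021248 + 2*sqrt(6) ≈ 1.0213e+6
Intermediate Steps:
A(g) = g/2
U = 16 (U = (-4)**2 = 16)
(-36)**2*788 + sqrt(A(16) + U) = (-36)**2*788 + sqrt((1/2)*16 + 16) = 1296*788 + sqrt(8 + 16) = 1021248 + sqrt(24) = 1021248 + 2*sqrt(6)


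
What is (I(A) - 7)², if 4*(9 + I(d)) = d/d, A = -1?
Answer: 3969/16 ≈ 248.06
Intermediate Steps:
I(d) = -35/4 (I(d) = -9 + (d/d)/4 = -9 + (¼)*1 = -9 + ¼ = -35/4)
(I(A) - 7)² = (-35/4 - 7)² = (-63/4)² = 3969/16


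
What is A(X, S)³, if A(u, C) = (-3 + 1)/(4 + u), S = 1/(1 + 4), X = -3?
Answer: -8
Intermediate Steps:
S = ⅕ (S = 1/5 = ⅕ ≈ 0.20000)
A(u, C) = -2/(4 + u)
A(X, S)³ = (-2/(4 - 3))³ = (-2/1)³ = (-2*1)³ = (-2)³ = -8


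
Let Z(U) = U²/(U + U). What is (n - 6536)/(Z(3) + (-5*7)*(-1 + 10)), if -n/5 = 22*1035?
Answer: 240772/627 ≈ 384.01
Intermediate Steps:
n = -113850 (n = -110*1035 = -5*22770 = -113850)
Z(U) = U/2 (Z(U) = U²/((2*U)) = (1/(2*U))*U² = U/2)
(n - 6536)/(Z(3) + (-5*7)*(-1 + 10)) = (-113850 - 6536)/((½)*3 + (-5*7)*(-1 + 10)) = -120386/(3/2 - 35*9) = -120386/(3/2 - 315) = -120386/(-627/2) = -120386*(-2/627) = 240772/627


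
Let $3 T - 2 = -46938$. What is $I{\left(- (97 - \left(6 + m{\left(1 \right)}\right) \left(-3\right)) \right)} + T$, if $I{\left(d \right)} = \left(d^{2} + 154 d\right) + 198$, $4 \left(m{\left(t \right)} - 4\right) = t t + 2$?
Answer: $- \frac{895021}{48} \approx -18646.0$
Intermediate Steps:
$m{\left(t \right)} = \frac{9}{2} + \frac{t^{2}}{4}$ ($m{\left(t \right)} = 4 + \frac{t t + 2}{4} = 4 + \frac{t^{2} + 2}{4} = 4 + \frac{2 + t^{2}}{4} = 4 + \left(\frac{1}{2} + \frac{t^{2}}{4}\right) = \frac{9}{2} + \frac{t^{2}}{4}$)
$T = - \frac{46936}{3}$ ($T = \frac{2}{3} + \frac{1}{3} \left(-46938\right) = \frac{2}{3} - 15646 = - \frac{46936}{3} \approx -15645.0$)
$I{\left(d \right)} = 198 + d^{2} + 154 d$
$I{\left(- (97 - \left(6 + m{\left(1 \right)}\right) \left(-3\right)) \right)} + T = \left(198 + \left(- (97 - \left(6 + \left(\frac{9}{2} + \frac{1^{2}}{4}\right)\right) \left(-3\right))\right)^{2} + 154 \left(- (97 - \left(6 + \left(\frac{9}{2} + \frac{1^{2}}{4}\right)\right) \left(-3\right))\right)\right) - \frac{46936}{3} = \left(198 + \left(- (97 - \left(6 + \left(\frac{9}{2} + \frac{1}{4} \cdot 1\right)\right) \left(-3\right))\right)^{2} + 154 \left(- (97 - \left(6 + \left(\frac{9}{2} + \frac{1}{4} \cdot 1\right)\right) \left(-3\right))\right)\right) - \frac{46936}{3} = \left(198 + \left(- (97 - \left(6 + \left(\frac{9}{2} + \frac{1}{4}\right)\right) \left(-3\right))\right)^{2} + 154 \left(- (97 - \left(6 + \left(\frac{9}{2} + \frac{1}{4}\right)\right) \left(-3\right))\right)\right) - \frac{46936}{3} = \left(198 + \left(- (97 - \left(6 + \frac{19}{4}\right) \left(-3\right))\right)^{2} + 154 \left(- (97 - \left(6 + \frac{19}{4}\right) \left(-3\right))\right)\right) - \frac{46936}{3} = \left(198 + \left(- (97 - \frac{43}{4} \left(-3\right))\right)^{2} + 154 \left(- (97 - \frac{43}{4} \left(-3\right))\right)\right) - \frac{46936}{3} = \left(198 + \left(- (97 - - \frac{129}{4})\right)^{2} + 154 \left(- (97 - - \frac{129}{4})\right)\right) - \frac{46936}{3} = \left(198 + \left(- (97 + \frac{129}{4})\right)^{2} + 154 \left(- (97 + \frac{129}{4})\right)\right) - \frac{46936}{3} = \left(198 + \left(\left(-1\right) \frac{517}{4}\right)^{2} + 154 \left(\left(-1\right) \frac{517}{4}\right)\right) - \frac{46936}{3} = \left(198 + \left(- \frac{517}{4}\right)^{2} + 154 \left(- \frac{517}{4}\right)\right) - \frac{46936}{3} = \left(198 + \frac{267289}{16} - \frac{39809}{2}\right) - \frac{46936}{3} = - \frac{48015}{16} - \frac{46936}{3} = - \frac{895021}{48}$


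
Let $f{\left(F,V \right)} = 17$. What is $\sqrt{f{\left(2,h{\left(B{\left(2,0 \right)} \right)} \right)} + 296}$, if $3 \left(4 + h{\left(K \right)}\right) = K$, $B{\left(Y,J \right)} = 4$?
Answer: $\sqrt{313} \approx 17.692$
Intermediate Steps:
$h{\left(K \right)} = -4 + \frac{K}{3}$
$\sqrt{f{\left(2,h{\left(B{\left(2,0 \right)} \right)} \right)} + 296} = \sqrt{17 + 296} = \sqrt{313}$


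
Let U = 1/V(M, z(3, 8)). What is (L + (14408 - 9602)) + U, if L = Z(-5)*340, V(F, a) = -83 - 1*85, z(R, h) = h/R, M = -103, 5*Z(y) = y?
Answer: 750287/168 ≈ 4466.0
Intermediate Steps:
Z(y) = y/5
V(F, a) = -168 (V(F, a) = -83 - 85 = -168)
U = -1/168 (U = 1/(-168) = -1/168 ≈ -0.0059524)
L = -340 (L = ((⅕)*(-5))*340 = -1*340 = -340)
(L + (14408 - 9602)) + U = (-340 + (14408 - 9602)) - 1/168 = (-340 + 4806) - 1/168 = 4466 - 1/168 = 750287/168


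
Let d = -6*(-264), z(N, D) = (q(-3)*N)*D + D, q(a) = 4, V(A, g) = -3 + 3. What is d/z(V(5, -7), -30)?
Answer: -264/5 ≈ -52.800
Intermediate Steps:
V(A, g) = 0
z(N, D) = D + 4*D*N (z(N, D) = (4*N)*D + D = 4*D*N + D = D + 4*D*N)
d = 1584
d/z(V(5, -7), -30) = 1584/((-30*(1 + 4*0))) = 1584/((-30*(1 + 0))) = 1584/((-30*1)) = 1584/(-30) = 1584*(-1/30) = -264/5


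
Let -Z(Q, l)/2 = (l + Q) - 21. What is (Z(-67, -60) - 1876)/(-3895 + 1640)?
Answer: 316/451 ≈ 0.70067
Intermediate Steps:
Z(Q, l) = 42 - 2*Q - 2*l (Z(Q, l) = -2*((l + Q) - 21) = -2*((Q + l) - 21) = -2*(-21 + Q + l) = 42 - 2*Q - 2*l)
(Z(-67, -60) - 1876)/(-3895 + 1640) = ((42 - 2*(-67) - 2*(-60)) - 1876)/(-3895 + 1640) = ((42 + 134 + 120) - 1876)/(-2255) = (296 - 1876)*(-1/2255) = -1580*(-1/2255) = 316/451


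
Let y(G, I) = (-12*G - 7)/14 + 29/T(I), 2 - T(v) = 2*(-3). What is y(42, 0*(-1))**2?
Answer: 69169/64 ≈ 1080.8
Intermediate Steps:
T(v) = 8 (T(v) = 2 - 2*(-3) = 2 - 1*(-6) = 2 + 6 = 8)
y(G, I) = 25/8 - 6*G/7 (y(G, I) = (-12*G - 7)/14 + 29/8 = (-7 - 12*G)*(1/14) + 29*(1/8) = (-1/2 - 6*G/7) + 29/8 = 25/8 - 6*G/7)
y(42, 0*(-1))**2 = (25/8 - 6/7*42)**2 = (25/8 - 36)**2 = (-263/8)**2 = 69169/64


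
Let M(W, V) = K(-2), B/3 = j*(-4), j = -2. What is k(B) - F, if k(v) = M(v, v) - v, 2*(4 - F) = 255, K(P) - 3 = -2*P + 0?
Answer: 213/2 ≈ 106.50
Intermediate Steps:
B = 24 (B = 3*(-2*(-4)) = 3*8 = 24)
K(P) = 3 - 2*P (K(P) = 3 + (-2*P + 0) = 3 - 2*P)
F = -247/2 (F = 4 - ½*255 = 4 - 255/2 = -247/2 ≈ -123.50)
M(W, V) = 7 (M(W, V) = 3 - 2*(-2) = 3 + 4 = 7)
k(v) = 7 - v
k(B) - F = (7 - 1*24) - 1*(-247/2) = (7 - 24) + 247/2 = -17 + 247/2 = 213/2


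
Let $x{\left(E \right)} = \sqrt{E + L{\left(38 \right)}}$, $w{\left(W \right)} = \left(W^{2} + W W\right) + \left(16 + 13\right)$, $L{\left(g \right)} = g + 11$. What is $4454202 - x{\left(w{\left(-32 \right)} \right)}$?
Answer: $4454202 - \sqrt{2126} \approx 4.4542 \cdot 10^{6}$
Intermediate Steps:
$L{\left(g \right)} = 11 + g$
$w{\left(W \right)} = 29 + 2 W^{2}$ ($w{\left(W \right)} = \left(W^{2} + W^{2}\right) + 29 = 2 W^{2} + 29 = 29 + 2 W^{2}$)
$x{\left(E \right)} = \sqrt{49 + E}$ ($x{\left(E \right)} = \sqrt{E + \left(11 + 38\right)} = \sqrt{E + 49} = \sqrt{49 + E}$)
$4454202 - x{\left(w{\left(-32 \right)} \right)} = 4454202 - \sqrt{49 + \left(29 + 2 \left(-32\right)^{2}\right)} = 4454202 - \sqrt{49 + \left(29 + 2 \cdot 1024\right)} = 4454202 - \sqrt{49 + \left(29 + 2048\right)} = 4454202 - \sqrt{49 + 2077} = 4454202 - \sqrt{2126}$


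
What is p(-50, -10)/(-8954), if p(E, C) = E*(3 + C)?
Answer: -175/4477 ≈ -0.039089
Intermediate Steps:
p(-50, -10)/(-8954) = -50*(3 - 10)/(-8954) = -50*(-7)*(-1/8954) = 350*(-1/8954) = -175/4477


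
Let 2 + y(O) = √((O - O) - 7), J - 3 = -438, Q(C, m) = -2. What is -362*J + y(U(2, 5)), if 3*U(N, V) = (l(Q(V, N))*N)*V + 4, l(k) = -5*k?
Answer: 157468 + I*√7 ≈ 1.5747e+5 + 2.6458*I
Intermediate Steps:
J = -435 (J = 3 - 438 = -435)
U(N, V) = 4/3 + 10*N*V/3 (U(N, V) = (((-5*(-2))*N)*V + 4)/3 = ((10*N)*V + 4)/3 = (10*N*V + 4)/3 = (4 + 10*N*V)/3 = 4/3 + 10*N*V/3)
y(O) = -2 + I*√7 (y(O) = -2 + √((O - O) - 7) = -2 + √(0 - 7) = -2 + √(-7) = -2 + I*√7)
-362*J + y(U(2, 5)) = -362*(-435) + (-2 + I*√7) = 157470 + (-2 + I*√7) = 157468 + I*√7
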